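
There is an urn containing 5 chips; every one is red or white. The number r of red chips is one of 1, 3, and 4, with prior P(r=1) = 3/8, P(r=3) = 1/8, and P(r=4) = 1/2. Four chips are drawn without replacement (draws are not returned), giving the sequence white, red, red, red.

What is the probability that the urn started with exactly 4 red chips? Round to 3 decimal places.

For each hypothesis, P(data | H) works out to: P(data | r = 1) = (4/5)(1/4)(0/3) = 0; P(data | r = 3) = (2/5)(3/4)(2/3)(1/2) = 1/10; P(data | r = 4) = (1/5)(4/4)(3/3)(2/2) = 1/5.
The prior-weighted likelihoods are 3/8 · 0 = 0, 1/8 · 1/10 = 1/80, 1/2 · 1/5 = 1/10; these sum to 9/80.
So P(r = 4 | data) = (1/10) / (9/80) = 8/9.

0.889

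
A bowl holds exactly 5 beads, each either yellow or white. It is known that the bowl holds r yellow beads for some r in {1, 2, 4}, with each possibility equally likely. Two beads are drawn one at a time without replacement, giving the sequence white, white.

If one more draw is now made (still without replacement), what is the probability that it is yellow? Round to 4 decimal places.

The likelihood of the observed sequence under each hypothesis: P(data | r = 1) = (4/5)(3/4) = 3/5; P(data | r = 2) = (3/5)(2/4) = 3/10; P(data | r = 4) = (1/5)(0/4) = 0.
Weighting by the prior gives 1/3 · 3/5 = 1/5, 1/3 · 3/10 = 1/10, 1/3 · 0 = 0; summing to 3/10.
The posterior is then P(r = 1 | data) = 2/3, P(r = 2 | data) = 1/3, P(r = 4 | data) = 0.
Averaging over the posterior, P(yellow next | data) = (1/3)(2/3) + (2/3)(1/3) = 4/9.

0.4444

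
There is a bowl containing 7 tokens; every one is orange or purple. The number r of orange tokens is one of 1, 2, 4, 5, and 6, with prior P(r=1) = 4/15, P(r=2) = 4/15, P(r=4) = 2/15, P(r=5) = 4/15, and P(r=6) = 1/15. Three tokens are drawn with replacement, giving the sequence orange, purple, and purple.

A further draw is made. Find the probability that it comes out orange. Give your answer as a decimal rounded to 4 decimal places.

0.3608

The likelihood of the observed sequence under each hypothesis: P(data | r = 1) = (1/7)(6/7)(6/7) = 0.10496; P(data | r = 2) = (2/7)(5/7)(5/7) = 0.14577; P(data | r = 4) = (4/7)(3/7)(3/7) = 0.10496; P(data | r = 5) = (5/7)(2/7)(2/7) = 0.058309; P(data | r = 6) = (6/7)(1/7)(1/7) = 0.017493.
The prior-weighted likelihoods are 4/15 · 0.10496 = 0.027988, 4/15 · 0.14577 = 0.038873, 2/15 · 0.10496 = 0.013994, 4/15 · 0.058309 = 0.015549, 1/15 · 0.017493 = 0.0011662; these sum to 0.09757.
The posterior is then P(r = 1 | data) = 0.28685, P(r = 2 | data) = 0.39841, P(r = 4 | data) = 0.14343, P(r = 5 | data) = 0.15936, P(r = 6 | data) = 0.011952.
So P(orange next | data) = Σ P(orange next | H) P(H | data) = (1/7)(0.28685) + (2/7)(0.39841) + (4/7)(0.14343) + (5/7)(0.15936) + (6/7)(0.011952) = 0.36084.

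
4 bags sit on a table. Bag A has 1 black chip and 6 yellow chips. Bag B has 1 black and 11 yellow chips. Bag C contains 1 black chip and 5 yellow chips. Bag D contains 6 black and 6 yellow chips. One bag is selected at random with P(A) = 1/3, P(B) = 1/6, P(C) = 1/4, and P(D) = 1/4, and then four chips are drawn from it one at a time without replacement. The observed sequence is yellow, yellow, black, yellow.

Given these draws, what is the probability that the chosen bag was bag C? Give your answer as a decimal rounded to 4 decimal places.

0.3521

The likelihood of the observed sequence under each hypothesis: P(data | bag A) = (6/7)(5/6)(1/5)(4/4) = 1/7; P(data | bag B) = (11/12)(10/11)(1/10)(9/9) = 1/12; P(data | bag C) = (5/6)(4/5)(1/4)(3/3) = 1/6; P(data | bag D) = (6/12)(5/11)(6/10)(4/9) = 2/33.
Weighting by the prior gives 1/3 · 1/7 = 1/21, 1/6 · 1/12 = 1/72, 1/4 · 1/6 = 1/24, 1/4 · 2/33 = 1/66; summing to 82/693.
So P(bag C | data) = (1/24) / (82/693) = 231/656.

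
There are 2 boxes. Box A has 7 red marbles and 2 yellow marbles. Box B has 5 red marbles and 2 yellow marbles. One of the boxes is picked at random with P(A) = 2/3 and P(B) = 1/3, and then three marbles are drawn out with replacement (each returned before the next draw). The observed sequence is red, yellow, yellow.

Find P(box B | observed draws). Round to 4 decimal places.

0.4315

Under each hypothesis, the probability of the observed sequence is: P(data | box A) = (7/9)(2/9)(2/9) = 0.038409; P(data | box B) = (5/7)(2/7)(2/7) = 0.058309.
The prior-weighted likelihoods are 2/3 · 0.038409 = 0.025606, 1/3 · 0.058309 = 0.019436; with total 0.045042.
So P(box B | data) = (0.019436) / (0.045042) = 0.43151.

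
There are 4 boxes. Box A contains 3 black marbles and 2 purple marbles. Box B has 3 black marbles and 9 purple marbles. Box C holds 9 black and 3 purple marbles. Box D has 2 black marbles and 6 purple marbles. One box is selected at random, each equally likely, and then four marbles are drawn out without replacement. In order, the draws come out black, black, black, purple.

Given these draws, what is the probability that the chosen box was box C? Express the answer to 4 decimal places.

0.5490

For each hypothesis, P(data | H) works out to: P(data | box A) = (3/5)(2/4)(1/3)(2/2) = 1/10; P(data | box B) = (3/12)(2/11)(1/10)(9/9) = 1/220; P(data | box C) = (9/12)(8/11)(7/10)(3/9) = 7/55; P(data | box D) = (2/8)(1/7)(0/6) = 0.
The prior-weighted likelihoods are 1/4 · 1/10 = 1/40, 1/4 · 1/220 = 1/880, 1/4 · 7/55 = 7/220, 1/4 · 0 = 0; these sum to 51/880.
Hence P(box C | data) = (7/220) / (51/880) = 28/51.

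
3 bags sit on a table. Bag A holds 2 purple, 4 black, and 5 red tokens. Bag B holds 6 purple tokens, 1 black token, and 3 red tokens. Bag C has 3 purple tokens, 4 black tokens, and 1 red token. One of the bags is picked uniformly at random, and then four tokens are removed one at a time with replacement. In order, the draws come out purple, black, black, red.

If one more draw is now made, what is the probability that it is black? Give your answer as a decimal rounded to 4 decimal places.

For each hypothesis, P(data | H) works out to: P(data | bag A) = (2/11)(4/11)(4/11)(5/11) = 0.010928; P(data | bag B) = (6/10)(1/10)(1/10)(3/10) = 0.0018; P(data | bag C) = (3/8)(4/8)(4/8)(1/8) = 0.011719.
Multiplying each by its prior: 1/3 · 0.010928 = 0.0036427, 1/3 · 0.0018 = 0.0006, 1/3 · 0.011719 = 0.0039062; summing to 0.008149.
The posterior is then P(bag A | data) = 0.44702, P(bag B | data) = 0.073629, P(bag C | data) = 0.47935.
Averaging over the posterior, P(black next | data) = (4/11)(0.44702) + (1/10)(0.073629) + (1/2)(0.47935) = 0.40959.

0.4096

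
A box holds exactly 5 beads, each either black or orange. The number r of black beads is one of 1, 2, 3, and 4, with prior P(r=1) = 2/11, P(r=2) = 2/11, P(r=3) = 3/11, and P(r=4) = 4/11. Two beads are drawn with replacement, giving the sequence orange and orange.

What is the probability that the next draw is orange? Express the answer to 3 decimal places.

0.636

For each hypothesis, P(data | H) works out to: P(data | r = 1) = (4/5)(4/5) = 16/25; P(data | r = 2) = (3/5)(3/5) = 9/25; P(data | r = 3) = (2/5)(2/5) = 4/25; P(data | r = 4) = (1/5)(1/5) = 1/25.
Multiplying each by its prior: 2/11 · 16/25 = 32/275, 2/11 · 9/25 = 18/275, 3/11 · 4/25 = 12/275, 4/11 · 1/25 = 4/275; these sum to 6/25.
The posterior is then P(r = 1 | data) = 16/33, P(r = 2 | data) = 3/11, P(r = 3 | data) = 2/11, P(r = 4 | data) = 2/33.
Averaging over the posterior, P(orange next | data) = (4/5)(16/33) + (3/5)(3/11) + (2/5)(2/11) + (1/5)(2/33) = 7/11.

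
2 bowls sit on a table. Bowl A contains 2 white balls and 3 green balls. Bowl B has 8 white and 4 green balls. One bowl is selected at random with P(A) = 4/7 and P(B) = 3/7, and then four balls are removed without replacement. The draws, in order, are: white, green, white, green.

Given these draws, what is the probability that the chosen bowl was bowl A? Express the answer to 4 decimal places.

0.7021

Under each hypothesis, the probability of the observed sequence is: P(data | bowl A) = (2/5)(3/4)(1/3)(2/2) = 0.1; P(data | bowl B) = (8/12)(4/11)(7/10)(3/9) = 0.056566.
Weighting by the prior gives 4/7 · 0.1 = 0.057143, 3/7 · 0.056566 = 0.024242; these sum to 0.081385.
Therefore the posterior P(bowl A | data) = (0.057143) / (0.081385) = 0.70213.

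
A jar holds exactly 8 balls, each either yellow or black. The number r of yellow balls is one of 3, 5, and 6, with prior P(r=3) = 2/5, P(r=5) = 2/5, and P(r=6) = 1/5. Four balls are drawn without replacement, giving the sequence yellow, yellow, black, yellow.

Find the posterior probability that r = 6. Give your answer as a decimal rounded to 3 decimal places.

Compute the likelihood of the observed sequence for each case: P(data | r = 3) = (3/8)(2/7)(5/6)(1/5) = 1/56; P(data | r = 5) = (5/8)(4/7)(3/6)(3/5) = 3/28; P(data | r = 6) = (6/8)(5/7)(2/6)(4/5) = 1/7.
Multiplying each by its prior: 2/5 · 1/56 = 1/140, 2/5 · 3/28 = 3/70, 1/5 · 1/7 = 1/35; with total 11/140.
Hence P(r = 6 | data) = (1/35) / (11/140) = 4/11.

0.364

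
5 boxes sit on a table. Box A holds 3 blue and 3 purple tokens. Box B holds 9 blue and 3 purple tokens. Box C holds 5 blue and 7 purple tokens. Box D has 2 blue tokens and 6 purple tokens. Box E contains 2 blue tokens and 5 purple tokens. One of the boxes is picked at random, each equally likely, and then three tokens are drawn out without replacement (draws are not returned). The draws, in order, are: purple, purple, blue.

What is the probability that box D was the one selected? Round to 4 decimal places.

Compute the likelihood of the observed sequence for each case: P(data | box A) = (3/6)(2/5)(3/4) = 0.15; P(data | box B) = (3/12)(2/11)(9/10) = 0.040909; P(data | box C) = (7/12)(6/11)(5/10) = 0.15909; P(data | box D) = (6/8)(5/7)(2/6) = 0.17857; P(data | box E) = (5/7)(4/6)(2/5) = 0.19048.
The prior-weighted likelihoods are 1/5 · 0.15 = 0.03, 1/5 · 0.040909 = 0.0081818, 1/5 · 0.15909 = 0.031818, 1/5 · 0.17857 = 0.035714, 1/5 · 0.19048 = 0.038095; these sum to 0.14381.
So P(box D | data) = (0.035714) / (0.14381) = 0.24834.

0.2483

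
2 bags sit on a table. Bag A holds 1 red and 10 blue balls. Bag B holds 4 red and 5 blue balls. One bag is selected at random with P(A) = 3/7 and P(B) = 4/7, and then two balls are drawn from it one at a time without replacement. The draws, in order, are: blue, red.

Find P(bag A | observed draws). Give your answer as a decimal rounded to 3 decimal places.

The likelihood of the observed sequence under each hypothesis: P(data | bag A) = (10/11)(1/10) = 1/11; P(data | bag B) = (5/9)(4/8) = 5/18.
The prior-weighted likelihoods are 3/7 · 1/11 = 3/77, 4/7 · 5/18 = 10/63; these sum to 137/693.
So P(bag A | data) = (3/77) / (137/693) = 27/137.

0.197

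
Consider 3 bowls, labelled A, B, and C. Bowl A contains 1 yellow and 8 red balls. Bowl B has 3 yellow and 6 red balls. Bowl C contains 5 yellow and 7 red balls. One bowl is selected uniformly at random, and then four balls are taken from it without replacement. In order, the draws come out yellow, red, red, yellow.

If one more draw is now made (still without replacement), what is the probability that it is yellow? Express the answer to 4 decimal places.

0.2950

Compute the likelihood of the observed sequence for each case: P(data | bowl A) = (1/9)(8/8)(7/7)(0/6) = 0; P(data | bowl B) = (3/9)(6/8)(5/7)(2/6) = 0.059524; P(data | bowl C) = (5/12)(7/11)(6/10)(4/9) = 0.070707.
The prior-weighted likelihoods are 1/3 · 0 = 0, 1/3 · 0.059524 = 0.019841, 1/3 · 0.070707 = 0.023569; these sum to 0.04341.
The posterior is then P(bowl A | data) = 0, P(bowl B | data) = 0.45706, P(bowl C | data) = 0.54294.
So P(yellow next | data) = Σ P(yellow next | H) P(H | data) = (1/5)(0.45706) + (3/8)(0.54294) = 0.29501.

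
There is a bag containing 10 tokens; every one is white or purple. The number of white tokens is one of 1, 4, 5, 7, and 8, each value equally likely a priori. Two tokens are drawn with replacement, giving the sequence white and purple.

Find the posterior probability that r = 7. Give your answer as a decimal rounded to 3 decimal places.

0.221

Under each hypothesis, the probability of the observed sequence is: P(data | r = 1) = (1/10)(9/10) = 9/100; P(data | r = 4) = (4/10)(6/10) = 6/25; P(data | r = 5) = (5/10)(5/10) = 1/4; P(data | r = 7) = (7/10)(3/10) = 21/100; P(data | r = 8) = (8/10)(2/10) = 4/25.
The prior-weighted likelihoods are 1/5 · 9/100 = 9/500, 1/5 · 6/25 = 6/125, 1/5 · 1/4 = 1/20, 1/5 · 21/100 = 21/500, 1/5 · 4/25 = 4/125; with total 19/100.
So P(r = 7 | data) = (21/500) / (19/100) = 21/95.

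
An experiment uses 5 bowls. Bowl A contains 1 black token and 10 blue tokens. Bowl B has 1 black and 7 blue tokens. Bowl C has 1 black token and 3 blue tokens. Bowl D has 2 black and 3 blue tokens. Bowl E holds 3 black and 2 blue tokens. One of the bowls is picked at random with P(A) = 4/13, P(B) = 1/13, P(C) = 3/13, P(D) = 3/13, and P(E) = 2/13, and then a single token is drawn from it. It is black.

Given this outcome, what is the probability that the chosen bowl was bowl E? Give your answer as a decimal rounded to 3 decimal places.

Compute the likelihood of this draw for each case: P(data | bowl A) = (1/11) = 0.090909; P(data | bowl B) = (1/8) = 0.125; P(data | bowl C) = (1/4) = 0.25; P(data | bowl D) = (2/5) = 0.4; P(data | bowl E) = (3/5) = 0.6.
Weighting by the prior gives 4/13 · 0.090909 = 0.027972, 1/13 · 0.125 = 0.0096154, 3/13 · 0.25 = 0.057692, 3/13 · 0.4 = 0.092308, 2/13 · 0.6 = 0.092308; with total 0.2799.
So P(bowl E | data) = (0.092308) / (0.2799) = 0.32979.

0.330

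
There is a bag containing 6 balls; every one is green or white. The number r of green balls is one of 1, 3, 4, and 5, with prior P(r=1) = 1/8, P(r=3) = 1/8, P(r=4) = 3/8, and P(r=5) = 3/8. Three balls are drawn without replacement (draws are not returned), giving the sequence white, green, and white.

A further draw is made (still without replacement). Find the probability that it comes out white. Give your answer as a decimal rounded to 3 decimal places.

Compute the likelihood of the observed sequence for each case: P(data | r = 1) = (5/6)(1/5)(4/4) = 1/6; P(data | r = 3) = (3/6)(3/5)(2/4) = 3/20; P(data | r = 4) = (2/6)(4/5)(1/4) = 1/15; P(data | r = 5) = (1/6)(5/5)(0/4) = 0.
Weighting by the prior gives 1/8 · 1/6 = 1/48, 1/8 · 3/20 = 3/160, 3/8 · 1/15 = 1/40, 3/8 · 0 = 0; these sum to 31/480.
Dividing through by the total gives posterior P(r = 1 | data) = 10/31, P(r = 3 | data) = 9/31, P(r = 4 | data) = 12/31, P(r = 5 | data) = 0.
Averaging over the posterior, P(white next | data) = (1)(10/31) + (1/3)(9/31) + (0)(12/31) = 13/31.

0.419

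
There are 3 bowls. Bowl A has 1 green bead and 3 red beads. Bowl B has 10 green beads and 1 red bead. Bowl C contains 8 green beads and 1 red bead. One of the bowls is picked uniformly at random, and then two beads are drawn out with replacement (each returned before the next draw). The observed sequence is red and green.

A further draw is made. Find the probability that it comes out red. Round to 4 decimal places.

Under each hypothesis, the probability of the observed sequence is: P(data | bowl A) = (3/4)(1/4) = 0.1875; P(data | bowl B) = (1/11)(10/11) = 0.082645; P(data | bowl C) = (1/9)(8/9) = 0.098765.
The prior-weighted likelihoods are 1/3 · 0.1875 = 0.0625, 1/3 · 0.082645 = 0.027548, 1/3 · 0.098765 = 0.032922; summing to 0.12297.
Dividing through by the total gives posterior P(bowl A | data) = 0.50825, P(bowl B | data) = 0.22402, P(bowl C | data) = 0.26772.
So P(red next | data) = Σ P(red next | H) P(H | data) = (3/4)(0.50825) + (1/11)(0.22402) + (1/9)(0.26772) = 0.4313.

0.4313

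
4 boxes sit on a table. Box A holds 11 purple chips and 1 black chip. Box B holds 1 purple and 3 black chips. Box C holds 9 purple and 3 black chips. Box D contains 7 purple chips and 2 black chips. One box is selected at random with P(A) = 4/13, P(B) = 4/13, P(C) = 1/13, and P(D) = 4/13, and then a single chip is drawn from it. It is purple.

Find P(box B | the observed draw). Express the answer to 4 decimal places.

Under each hypothesis, the probability of this draw is: P(data | box A) = (11/12) = 11/12; P(data | box B) = (1/4) = 1/4; P(data | box C) = (9/12) = 3/4; P(data | box D) = (7/9) = 7/9.
Weighting by the prior gives 4/13 · 11/12 = 11/39, 4/13 · 1/4 = 1/13, 1/13 · 3/4 = 3/52, 4/13 · 7/9 = 28/117; summing to 307/468.
Hence P(box B | data) = (1/13) / (307/468) = 36/307.

0.1173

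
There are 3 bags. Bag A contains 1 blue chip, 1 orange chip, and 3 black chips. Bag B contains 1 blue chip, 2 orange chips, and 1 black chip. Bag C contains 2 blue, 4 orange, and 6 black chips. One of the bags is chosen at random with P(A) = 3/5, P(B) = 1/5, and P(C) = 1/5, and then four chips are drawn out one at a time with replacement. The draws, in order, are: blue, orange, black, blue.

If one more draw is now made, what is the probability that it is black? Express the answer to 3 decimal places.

0.481

Compute the likelihood of the observed sequence for each case: P(data | bag A) = (1/5)(1/5)(3/5)(1/5) = 0.0048; P(data | bag B) = (1/4)(2/4)(1/4)(1/4) = 0.0078125; P(data | bag C) = (2/12)(4/12)(6/12)(2/12) = 0.0046296.
Multiplying each by its prior: 3/5 · 0.0048 = 0.00288, 1/5 · 0.0078125 = 0.0015625, 1/5 · 0.0046296 = 0.00092593; these sum to 0.0053684.
The posterior is then P(bag A | data) = 0.53647, P(bag B | data) = 0.29105, P(bag C | data) = 0.17248.
The predictive probability is P(black next | data) = (3/5)(0.53647) + (1/4)(0.29105) + (1/2)(0.17248) = 0.48088.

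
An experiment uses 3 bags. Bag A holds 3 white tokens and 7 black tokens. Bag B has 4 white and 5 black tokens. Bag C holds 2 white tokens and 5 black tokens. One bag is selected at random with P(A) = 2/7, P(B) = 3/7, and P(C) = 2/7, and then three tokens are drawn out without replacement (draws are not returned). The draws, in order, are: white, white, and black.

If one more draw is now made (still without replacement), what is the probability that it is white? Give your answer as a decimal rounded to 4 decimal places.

The likelihood of the observed sequence under each hypothesis: P(data | bag A) = (3/10)(2/9)(7/8) = 0.058333; P(data | bag B) = (4/9)(3/8)(5/7) = 0.11905; P(data | bag C) = (2/7)(1/6)(5/5) = 0.047619.
Multiplying each by its prior: 2/7 · 0.058333 = 0.016667, 3/7 · 0.11905 = 0.05102, 2/7 · 0.047619 = 0.013605; summing to 0.081293.
Normalising, the posterior is P(bag A | data) = 0.20502, P(bag B | data) = 0.62762, P(bag C | data) = 0.16736.
Averaging over the posterior, P(white next | data) = (1/7)(0.20502) + (1/3)(0.62762) + (0)(0.16736) = 0.23849.

0.2385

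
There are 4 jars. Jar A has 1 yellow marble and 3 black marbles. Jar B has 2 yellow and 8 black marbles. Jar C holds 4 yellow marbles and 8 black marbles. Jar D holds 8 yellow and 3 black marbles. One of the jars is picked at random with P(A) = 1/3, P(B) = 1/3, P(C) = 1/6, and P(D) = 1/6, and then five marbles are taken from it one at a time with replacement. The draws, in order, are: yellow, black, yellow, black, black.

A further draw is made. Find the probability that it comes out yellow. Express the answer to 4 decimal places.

Compute the likelihood of the observed sequence for each case: P(data | jar A) = (1/4)(3/4)(1/4)(3/4)(3/4) = 0.026367; P(data | jar B) = (2/10)(8/10)(2/10)(8/10)(8/10) = 0.02048; P(data | jar C) = (4/12)(8/12)(4/12)(8/12)(8/12) = 0.032922; P(data | jar D) = (8/11)(3/11)(8/11)(3/11)(3/11) = 0.01073.
Weighting by the prior gives 1/3 · 0.026367 = 0.0087891, 1/3 · 0.02048 = 0.0068267, 1/6 · 0.032922 = 0.005487, 1/6 · 0.01073 = 0.0017883; these sum to 0.022891.
Normalising, the posterior is P(jar A | data) = 0.38395, P(jar B | data) = 0.29823, P(jar C | data) = 0.2397, P(jar D | data) = 0.078121.
The predictive probability is P(yellow next | data) = (1/4)(0.38395) + (1/5)(0.29823) + (1/3)(0.2397) + (8/11)(0.078121) = 0.29235.

0.2923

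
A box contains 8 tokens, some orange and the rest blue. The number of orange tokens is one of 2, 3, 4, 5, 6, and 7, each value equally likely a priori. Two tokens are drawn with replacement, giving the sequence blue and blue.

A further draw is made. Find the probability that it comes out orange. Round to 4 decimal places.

Under each hypothesis, the probability of the observed sequence is: P(data | r = 2) = (6/8)(6/8) = 9/16; P(data | r = 3) = (5/8)(5/8) = 25/64; P(data | r = 4) = (4/8)(4/8) = 1/4; P(data | r = 5) = (3/8)(3/8) = 9/64; P(data | r = 6) = (2/8)(2/8) = 1/16; P(data | r = 7) = (1/8)(1/8) = 1/64.
Multiplying each by its prior: 1/6 · 9/16 = 3/32, 1/6 · 25/64 = 25/384, 1/6 · 1/4 = 1/24, 1/6 · 9/64 = 3/128, 1/6 · 1/16 = 1/96, 1/6 · 1/64 = 1/384; these sum to 91/384.
Normalising, the posterior is P(r = 2 | data) = 36/91, P(r = 3 | data) = 25/91, P(r = 4 | data) = 16/91, P(r = 5 | data) = 9/91, P(r = 6 | data) = 4/91, P(r = 7 | data) = 1/91.
Averaging over the posterior, P(orange next | data) = (1/4)(36/91) + (3/8)(25/91) + (1/2)(16/91) + (5/8)(9/91) + (3/4)(4/91) + (7/8)(1/91) = 41/104.

0.3942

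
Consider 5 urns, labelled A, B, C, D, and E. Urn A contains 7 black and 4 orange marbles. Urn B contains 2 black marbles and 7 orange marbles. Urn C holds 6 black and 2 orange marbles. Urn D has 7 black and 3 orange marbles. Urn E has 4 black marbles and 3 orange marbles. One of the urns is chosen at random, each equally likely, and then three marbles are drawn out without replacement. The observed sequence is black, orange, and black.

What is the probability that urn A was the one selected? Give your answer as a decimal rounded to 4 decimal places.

0.2349

For each hypothesis, P(data | H) works out to: P(data | urn A) = (7/11)(4/10)(6/9) = 0.1697; P(data | urn B) = (2/9)(7/8)(1/7) = 0.027778; P(data | urn C) = (6/8)(2/7)(5/6) = 0.17857; P(data | urn D) = (7/10)(3/9)(6/8) = 0.175; P(data | urn E) = (4/7)(3/6)(3/5) = 0.17143.
The prior-weighted likelihoods are 1/5 · 0.1697 = 0.033939, 1/5 · 0.027778 = 0.0055556, 1/5 · 0.17857 = 0.035714, 1/5 · 0.175 = 0.035, 1/5 · 0.17143 = 0.034286; these sum to 0.14449.
By Bayes' rule, P(urn A | data) = (0.033939) / (0.14449) = 0.23488.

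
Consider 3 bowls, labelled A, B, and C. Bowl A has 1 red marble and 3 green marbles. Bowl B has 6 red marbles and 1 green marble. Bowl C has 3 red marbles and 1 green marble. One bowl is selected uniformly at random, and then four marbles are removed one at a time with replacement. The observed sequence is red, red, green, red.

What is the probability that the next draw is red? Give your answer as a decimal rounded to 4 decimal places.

For each hypothesis, P(data | H) works out to: P(data | bowl A) = (1/4)(1/4)(3/4)(1/4) = 0.011719; P(data | bowl B) = (6/7)(6/7)(1/7)(6/7) = 0.089963; P(data | bowl C) = (3/4)(3/4)(1/4)(3/4) = 0.10547.
Weighting by the prior gives 1/3 · 0.011719 = 0.0039062, 1/3 · 0.089963 = 0.029988, 1/3 · 0.10547 = 0.035156; with total 0.06905.
The posterior is then P(bowl A | data) = 0.056571, P(bowl B | data) = 0.43429, P(bowl C | data) = 0.50914.
So P(red next | data) = Σ P(red next | H) P(H | data) = (1/4)(0.056571) + (6/7)(0.43429) + (3/4)(0.50914) = 0.76825.

0.7682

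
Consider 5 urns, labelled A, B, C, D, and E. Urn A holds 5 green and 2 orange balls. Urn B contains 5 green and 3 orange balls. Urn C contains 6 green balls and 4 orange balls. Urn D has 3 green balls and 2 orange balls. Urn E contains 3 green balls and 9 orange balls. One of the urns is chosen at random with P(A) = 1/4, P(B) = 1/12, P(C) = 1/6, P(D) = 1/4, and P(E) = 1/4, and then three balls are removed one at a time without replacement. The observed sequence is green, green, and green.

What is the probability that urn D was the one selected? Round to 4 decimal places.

The likelihood of the observed sequence under each hypothesis: P(data | urn A) = (5/7)(4/6)(3/5) = 0.28571; P(data | urn B) = (5/8)(4/7)(3/6) = 0.17857; P(data | urn C) = (6/10)(5/9)(4/8) = 0.16667; P(data | urn D) = (3/5)(2/4)(1/3) = 0.1; P(data | urn E) = (3/12)(2/11)(1/10) = 0.0045455.
Weighting by the prior gives 1/4 · 0.28571 = 0.071429, 1/12 · 0.17857 = 0.014881, 1/6 · 0.16667 = 0.027778, 1/4 · 0.1 = 0.025, 1/4 · 0.0045455 = 0.0011364; these sum to 0.14022.
So P(urn D | data) = (0.025) / (0.14022) = 0.17829.

0.1783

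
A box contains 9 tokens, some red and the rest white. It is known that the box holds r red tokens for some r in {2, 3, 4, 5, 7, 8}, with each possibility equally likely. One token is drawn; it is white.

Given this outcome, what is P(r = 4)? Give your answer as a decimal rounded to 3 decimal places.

Compute the likelihood of this draw for each case: P(data | r = 2) = (7/9) = 7/9; P(data | r = 3) = (6/9) = 2/3; P(data | r = 4) = (5/9) = 5/9; P(data | r = 5) = (4/9) = 4/9; P(data | r = 7) = (2/9) = 2/9; P(data | r = 8) = (1/9) = 1/9.
The prior-weighted likelihoods are 1/6 · 7/9 = 7/54, 1/6 · 2/3 = 1/9, 1/6 · 5/9 = 5/54, 1/6 · 4/9 = 2/27, 1/6 · 2/9 = 1/27, 1/6 · 1/9 = 1/54; these sum to 25/54.
Hence P(r = 4 | data) = (5/54) / (25/54) = 1/5.

0.200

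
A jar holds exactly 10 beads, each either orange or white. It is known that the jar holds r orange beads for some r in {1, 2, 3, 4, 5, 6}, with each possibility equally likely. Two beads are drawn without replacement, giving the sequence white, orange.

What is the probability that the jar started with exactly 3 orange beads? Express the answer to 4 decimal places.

0.1765

Compute the likelihood of the observed sequence for each case: P(data | r = 1) = (9/10)(1/9) = 1/10; P(data | r = 2) = (8/10)(2/9) = 8/45; P(data | r = 3) = (7/10)(3/9) = 7/30; P(data | r = 4) = (6/10)(4/9) = 4/15; P(data | r = 5) = (5/10)(5/9) = 5/18; P(data | r = 6) = (4/10)(6/9) = 4/15.
The prior-weighted likelihoods are 1/6 · 1/10 = 1/60, 1/6 · 8/45 = 4/135, 1/6 · 7/30 = 7/180, 1/6 · 4/15 = 2/45, 1/6 · 5/18 = 5/108, 1/6 · 4/15 = 2/45; these sum to 119/540.
Therefore the posterior P(r = 3 | data) = (7/180) / (119/540) = 3/17.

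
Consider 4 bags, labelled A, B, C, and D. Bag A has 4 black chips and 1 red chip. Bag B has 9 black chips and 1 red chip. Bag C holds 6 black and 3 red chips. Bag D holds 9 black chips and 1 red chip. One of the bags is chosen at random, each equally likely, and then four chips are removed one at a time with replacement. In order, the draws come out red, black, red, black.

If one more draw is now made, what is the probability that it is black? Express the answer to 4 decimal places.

0.7456

For each hypothesis, P(data | H) works out to: P(data | bag A) = (1/5)(4/5)(1/5)(4/5) = 0.0256; P(data | bag B) = (1/10)(9/10)(1/10)(9/10) = 0.0081; P(data | bag C) = (3/9)(6/9)(3/9)(6/9) = 0.049383; P(data | bag D) = (1/10)(9/10)(1/10)(9/10) = 0.0081.
Weighting by the prior gives 1/4 · 0.0256 = 0.0064, 1/4 · 0.0081 = 0.002025, 1/4 · 0.049383 = 0.012346, 1/4 · 0.0081 = 0.002025; these sum to 0.022796.
Dividing through by the total gives posterior P(bag A | data) = 0.28075, P(bag B | data) = 0.088833, P(bag C | data) = 0.54158, P(bag D | data) = 0.088833.
Averaging over the posterior, P(black next | data) = (4/5)(0.28075) + (9/10)(0.088833) + (2/3)(0.54158) + (9/10)(0.088833) = 0.74556.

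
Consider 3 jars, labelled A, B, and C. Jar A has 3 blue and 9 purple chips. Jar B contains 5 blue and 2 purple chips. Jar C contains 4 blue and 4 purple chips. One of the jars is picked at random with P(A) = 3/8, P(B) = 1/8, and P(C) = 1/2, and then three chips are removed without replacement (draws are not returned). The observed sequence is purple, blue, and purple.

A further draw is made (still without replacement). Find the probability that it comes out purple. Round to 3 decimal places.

For each hypothesis, P(data | H) works out to: P(data | jar A) = (9/12)(3/11)(8/10) = 0.16364; P(data | jar B) = (2/7)(5/6)(1/5) = 0.047619; P(data | jar C) = (4/8)(4/7)(3/6) = 0.14286.
Weighting by the prior gives 3/8 · 0.16364 = 0.061364, 1/8 · 0.047619 = 0.0059524, 1/2 · 0.14286 = 0.071429; these sum to 0.13874.
The posterior is then P(jar A | data) = 0.44228, P(jar B | data) = 0.042902, P(jar C | data) = 0.51482.
Averaging over the posterior, P(purple next | data) = (7/9)(0.44228) + (0)(0.042902) + (2/5)(0.51482) = 0.54992.

0.550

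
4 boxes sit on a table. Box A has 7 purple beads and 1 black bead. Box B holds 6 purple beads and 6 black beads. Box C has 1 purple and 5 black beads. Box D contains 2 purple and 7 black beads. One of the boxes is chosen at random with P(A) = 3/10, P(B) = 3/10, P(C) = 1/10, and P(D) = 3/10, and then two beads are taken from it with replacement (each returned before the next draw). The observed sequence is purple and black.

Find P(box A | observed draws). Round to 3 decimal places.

0.189

Under each hypothesis, the probability of the observed sequence is: P(data | box A) = (7/8)(1/8) = 0.10938; P(data | box B) = (6/12)(6/12) = 0.25; P(data | box C) = (1/6)(5/6) = 0.13889; P(data | box D) = (2/9)(7/9) = 0.17284.
The prior-weighted likelihoods are 3/10 · 0.10938 = 0.032813, 3/10 · 0.25 = 0.075, 1/10 · 0.13889 = 0.013889, 3/10 · 0.17284 = 0.051852; these sum to 0.17355.
So P(box A | data) = (0.032813) / (0.17355) = 0.18906.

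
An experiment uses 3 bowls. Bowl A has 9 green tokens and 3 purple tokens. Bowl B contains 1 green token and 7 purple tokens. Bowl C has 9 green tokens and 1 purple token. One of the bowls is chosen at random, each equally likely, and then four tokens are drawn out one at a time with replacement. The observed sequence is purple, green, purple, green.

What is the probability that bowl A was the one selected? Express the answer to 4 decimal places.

Under each hypothesis, the probability of the observed sequence is: P(data | bowl A) = (3/12)(9/12)(3/12)(9/12) = 0.035156; P(data | bowl B) = (7/8)(1/8)(7/8)(1/8) = 0.011963; P(data | bowl C) = (1/10)(9/10)(1/10)(9/10) = 0.0081.
Multiplying each by its prior: 1/3 · 0.035156 = 0.011719, 1/3 · 0.011963 = 0.0039876, 1/3 · 0.0081 = 0.0027; with total 0.018406.
By Bayes' rule, P(bowl A | data) = (0.011719) / (0.018406) = 0.63667.

0.6367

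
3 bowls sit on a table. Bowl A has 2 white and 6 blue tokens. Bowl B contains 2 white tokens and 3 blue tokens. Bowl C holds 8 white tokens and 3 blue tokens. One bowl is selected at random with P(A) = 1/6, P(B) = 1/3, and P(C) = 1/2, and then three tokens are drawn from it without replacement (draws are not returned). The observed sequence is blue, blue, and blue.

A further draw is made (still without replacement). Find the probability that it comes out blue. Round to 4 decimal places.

0.3725

Compute the likelihood of the observed sequence for each case: P(data | bowl A) = (6/8)(5/7)(4/6) = 0.35714; P(data | bowl B) = (3/5)(2/4)(1/3) = 0.1; P(data | bowl C) = (3/11)(2/10)(1/9) = 0.0060606.
Weighting by the prior gives 1/6 · 0.35714 = 0.059524, 1/3 · 0.1 = 0.033333, 1/2 · 0.0060606 = 0.0030303; summing to 0.095887.
The posterior is then P(bowl A | data) = 0.62077, P(bowl B | data) = 0.34763, P(bowl C | data) = 0.031603.
Averaging over the posterior, P(blue next | data) = (3/5)(0.62077) + (0)(0.34763) + (0)(0.031603) = 0.37246.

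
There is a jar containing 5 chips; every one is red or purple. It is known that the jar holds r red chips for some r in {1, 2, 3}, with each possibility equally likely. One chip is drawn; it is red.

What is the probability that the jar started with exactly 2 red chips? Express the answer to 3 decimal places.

The likelihood of this draw under each hypothesis: P(data | r = 1) = (1/5) = 1/5; P(data | r = 2) = (2/5) = 2/5; P(data | r = 3) = (3/5) = 3/5.
Weighting by the prior gives 1/3 · 1/5 = 1/15, 1/3 · 2/5 = 2/15, 1/3 · 3/5 = 1/5; with total 2/5.
Hence P(r = 2 | data) = (2/15) / (2/5) = 1/3.

0.333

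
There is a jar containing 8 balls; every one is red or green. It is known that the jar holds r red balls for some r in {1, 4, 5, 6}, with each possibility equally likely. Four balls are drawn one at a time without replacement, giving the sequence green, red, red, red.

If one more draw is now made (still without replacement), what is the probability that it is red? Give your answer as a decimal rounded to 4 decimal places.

Under each hypothesis, the probability of the observed sequence is: P(data | r = 1) = (7/8)(1/7)(0/6) = 0; P(data | r = 4) = (4/8)(4/7)(3/6)(2/5) = 2/35; P(data | r = 5) = (3/8)(5/7)(4/6)(3/5) = 3/28; P(data | r = 6) = (2/8)(6/7)(5/6)(4/5) = 1/7.
The prior-weighted likelihoods are 1/4 · 0 = 0, 1/4 · 2/35 = 1/70, 1/4 · 3/28 = 3/112, 1/4 · 1/7 = 1/28; with total 43/560.
Normalising, the posterior is P(r = 1 | data) = 0, P(r = 4 | data) = 8/43, P(r = 5 | data) = 15/43, P(r = 6 | data) = 20/43.
Averaging over the posterior, P(red next | data) = (1/4)(8/43) + (1/2)(15/43) + (3/4)(20/43) = 49/86.

0.5698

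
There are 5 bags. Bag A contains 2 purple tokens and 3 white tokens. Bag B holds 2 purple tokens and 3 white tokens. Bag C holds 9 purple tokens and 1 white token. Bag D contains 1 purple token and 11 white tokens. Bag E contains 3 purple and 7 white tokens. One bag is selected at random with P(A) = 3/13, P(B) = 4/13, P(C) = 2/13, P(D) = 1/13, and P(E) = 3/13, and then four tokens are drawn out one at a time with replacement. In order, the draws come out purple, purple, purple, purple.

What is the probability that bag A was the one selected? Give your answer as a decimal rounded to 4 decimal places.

0.0507

For each hypothesis, P(data | H) works out to: P(data | bag A) = (2/5)(2/5)(2/5)(2/5) = 0.0256; P(data | bag B) = (2/5)(2/5)(2/5)(2/5) = 0.0256; P(data | bag C) = (9/10)(9/10)(9/10)(9/10) = 0.6561; P(data | bag D) = (1/12)(1/12)(1/12)(1/12) = 4.8225e-05; P(data | bag E) = (3/10)(3/10)(3/10)(3/10) = 0.0081.
Multiplying each by its prior: 3/13 · 0.0256 = 0.0059077, 4/13 · 0.0256 = 0.0078769, 2/13 · 0.6561 = 0.10094, 1/13 · 4.8225e-05 = 3.7096e-06, 3/13 · 0.0081 = 0.0018692; summing to 0.1166.
Hence P(bag A | data) = (0.0059077) / (0.1166) = 0.050668.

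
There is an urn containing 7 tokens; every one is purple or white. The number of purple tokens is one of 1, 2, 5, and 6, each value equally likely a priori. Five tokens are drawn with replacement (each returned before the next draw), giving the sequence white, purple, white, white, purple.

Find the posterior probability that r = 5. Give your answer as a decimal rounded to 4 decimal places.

The likelihood of the observed sequence under each hypothesis: P(data | r = 1) = (6/7)(1/7)(6/7)(6/7)(1/7) = 0.012852; P(data | r = 2) = (5/7)(2/7)(5/7)(5/7)(2/7) = 0.02975; P(data | r = 5) = (2/7)(5/7)(2/7)(2/7)(5/7) = 0.0119; P(data | r = 6) = (1/7)(6/7)(1/7)(1/7)(6/7) = 0.002142.
Weighting by the prior gives 1/4 · 0.012852 = 0.0032129, 1/4 · 0.02975 = 0.0074374, 1/4 · 0.0119 = 0.002975, 1/4 · 0.002142 = 0.00053549; with total 0.014161.
By Bayes' rule, P(r = 5 | data) = (0.002975) / (0.014161) = 0.21008.

0.2101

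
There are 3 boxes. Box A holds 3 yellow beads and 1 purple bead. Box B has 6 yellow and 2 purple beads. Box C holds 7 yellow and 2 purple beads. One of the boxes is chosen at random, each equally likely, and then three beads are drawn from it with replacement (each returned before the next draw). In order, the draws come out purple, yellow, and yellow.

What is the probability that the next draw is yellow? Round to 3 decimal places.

For each hypothesis, P(data | H) works out to: P(data | box A) = (1/4)(3/4)(3/4) = 0.14062; P(data | box B) = (2/8)(6/8)(6/8) = 0.14062; P(data | box C) = (2/9)(7/9)(7/9) = 0.13443.
Weighting by the prior gives 1/3 · 0.14062 = 0.046875, 1/3 · 0.14062 = 0.046875, 1/3 · 0.13443 = 0.04481; these sum to 0.13856.
Normalising, the posterior is P(box A | data) = 0.3383, P(box B | data) = 0.3383, P(box C | data) = 0.3234.
The predictive probability is P(yellow next | data) = (3/4)(0.3383) + (3/4)(0.3383) + (7/9)(0.3234) = 0.75898.

0.759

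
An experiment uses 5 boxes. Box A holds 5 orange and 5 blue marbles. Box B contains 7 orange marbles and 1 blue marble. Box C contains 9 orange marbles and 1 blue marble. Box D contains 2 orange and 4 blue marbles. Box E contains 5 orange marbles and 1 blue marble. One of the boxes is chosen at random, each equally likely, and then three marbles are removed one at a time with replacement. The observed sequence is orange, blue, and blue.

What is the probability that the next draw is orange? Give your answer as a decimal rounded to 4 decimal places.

0.4741

The likelihood of the observed sequence under each hypothesis: P(data | box A) = (5/10)(5/10)(5/10) = 0.125; P(data | box B) = (7/8)(1/8)(1/8) = 0.013672; P(data | box C) = (9/10)(1/10)(1/10) = 0.009; P(data | box D) = (2/6)(4/6)(4/6) = 0.14815; P(data | box E) = (5/6)(1/6)(1/6) = 0.023148.
Weighting by the prior gives 1/5 · 0.125 = 0.025, 1/5 · 0.013672 = 0.0027344, 1/5 · 0.009 = 0.0018, 1/5 · 0.14815 = 0.02963, 1/5 · 0.023148 = 0.0046296; summing to 0.063794.
Dividing through by the total gives posterior P(box A | data) = 0.39189, P(box B | data) = 0.042863, P(box C | data) = 0.028216, P(box D | data) = 0.46446, P(box E | data) = 0.072572.
The predictive probability is P(orange next | data) = (1/2)(0.39189) + (7/8)(0.042863) + (9/10)(0.028216) + (1/3)(0.46446) + (5/6)(0.072572) = 0.47414.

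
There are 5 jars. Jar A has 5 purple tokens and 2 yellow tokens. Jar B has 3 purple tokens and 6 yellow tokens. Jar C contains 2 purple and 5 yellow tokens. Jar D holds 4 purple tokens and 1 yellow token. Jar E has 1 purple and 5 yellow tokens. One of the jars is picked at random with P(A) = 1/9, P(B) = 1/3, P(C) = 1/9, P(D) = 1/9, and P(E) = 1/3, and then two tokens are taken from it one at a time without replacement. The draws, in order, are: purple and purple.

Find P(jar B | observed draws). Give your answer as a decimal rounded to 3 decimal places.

0.182

For each hypothesis, P(data | H) works out to: P(data | jar A) = (5/7)(4/6) = 0.47619; P(data | jar B) = (3/9)(2/8) = 0.083333; P(data | jar C) = (2/7)(1/6) = 0.047619; P(data | jar D) = (4/5)(3/4) = 0.6; P(data | jar E) = (1/6)(0/5) = 0.
Multiplying each by its prior: 1/9 · 0.47619 = 0.05291, 1/3 · 0.083333 = 0.027778, 1/9 · 0.047619 = 0.005291, 1/9 · 0.6 = 0.066667, 1/3 · 0 = 0; these sum to 0.15265.
So P(jar B | data) = (0.027778) / (0.15265) = 0.18198.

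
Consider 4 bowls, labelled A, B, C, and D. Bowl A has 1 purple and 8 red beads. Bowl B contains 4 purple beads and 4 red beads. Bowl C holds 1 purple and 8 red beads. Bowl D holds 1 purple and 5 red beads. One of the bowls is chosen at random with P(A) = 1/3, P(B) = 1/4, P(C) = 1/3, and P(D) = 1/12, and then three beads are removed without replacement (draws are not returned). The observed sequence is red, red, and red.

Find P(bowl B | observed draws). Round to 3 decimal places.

The likelihood of the observed sequence under each hypothesis: P(data | bowl A) = (8/9)(7/8)(6/7) = 2/3; P(data | bowl B) = (4/8)(3/7)(2/6) = 1/14; P(data | bowl C) = (8/9)(7/8)(6/7) = 2/3; P(data | bowl D) = (5/6)(4/5)(3/4) = 1/2.
Weighting by the prior gives 1/3 · 2/3 = 2/9, 1/4 · 1/14 = 1/56, 1/3 · 2/3 = 2/9, 1/12 · 1/2 = 1/24; these sum to 127/252.
By Bayes' rule, P(bowl B | data) = (1/56) / (127/252) = 9/254.

0.035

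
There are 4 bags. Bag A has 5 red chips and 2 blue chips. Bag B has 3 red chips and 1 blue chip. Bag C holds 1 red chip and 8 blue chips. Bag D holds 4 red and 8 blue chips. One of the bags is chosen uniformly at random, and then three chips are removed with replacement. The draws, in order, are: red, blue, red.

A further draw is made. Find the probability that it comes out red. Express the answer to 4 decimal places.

The likelihood of the observed sequence under each hypothesis: P(data | bag A) = (5/7)(2/7)(5/7) = 0.14577; P(data | bag B) = (3/4)(1/4)(3/4) = 0.14062; P(data | bag C) = (1/9)(8/9)(1/9) = 0.010974; P(data | bag D) = (4/12)(8/12)(4/12) = 0.074074.
The prior-weighted likelihoods are 1/4 · 0.14577 = 0.036443, 1/4 · 0.14062 = 0.035156, 1/4 · 0.010974 = 0.0027435, 1/4 · 0.074074 = 0.018519; these sum to 0.092861.
Normalising, the posterior is P(bag A | data) = 0.39245, P(bag B | data) = 0.37859, P(bag C | data) = 0.029544, P(bag D | data) = 0.19942.
The predictive probability is P(red next | data) = (5/7)(0.39245) + (3/4)(0.37859) + (1/9)(0.029544) + (1/3)(0.19942) = 0.63402.

0.6340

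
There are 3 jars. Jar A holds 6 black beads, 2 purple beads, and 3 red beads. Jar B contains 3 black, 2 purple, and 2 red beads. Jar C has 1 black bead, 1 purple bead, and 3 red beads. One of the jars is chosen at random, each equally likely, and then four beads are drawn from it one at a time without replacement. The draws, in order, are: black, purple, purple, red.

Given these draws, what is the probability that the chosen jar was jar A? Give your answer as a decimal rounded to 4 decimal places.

0.2414

Compute the likelihood of the observed sequence for each case: P(data | jar A) = (6/11)(2/10)(1/9)(3/8) = 0.0045455; P(data | jar B) = (3/7)(2/6)(1/5)(2/4) = 0.014286; P(data | jar C) = (1/5)(1/4)(0/3) = 0.
The prior-weighted likelihoods are 1/3 · 0.0045455 = 0.0015152, 1/3 · 0.014286 = 0.0047619, 1/3 · 0 = 0; with total 0.0062771.
By Bayes' rule, P(jar A | data) = (0.0015152) / (0.0062771) = 0.24138.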